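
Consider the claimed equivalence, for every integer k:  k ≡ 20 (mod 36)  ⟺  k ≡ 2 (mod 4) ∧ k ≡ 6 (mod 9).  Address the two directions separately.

Both directions fail.

(⟹) This fails: k = 20 gives 20 ≡ 20 (mod 36) but 20 ≡ 0 (mod 4), so the conjunction on the right does not hold.

(⟸) This fails: k = 6 satisfies both congruences on the right (6 ≡ 2 mod 4 and 6 ≡ 6 mod 9) yet 6 ≡ 6 (mod 36), not 20.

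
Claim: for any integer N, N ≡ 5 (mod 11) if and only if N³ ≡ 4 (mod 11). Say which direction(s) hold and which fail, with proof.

Forward direction. Suppose N ≡ 5 (mod 11). Write N = 11j + 5. Then (11j + 5)³ = 1331j³ + 1815j² + 825j + 125 = 11(121j³ + 165j² + 75j + 11) + 4, so N³ ≡ 4 (mod 11).

Converse. Suppose N³ ≡ 4 (mod 11). The only residue r in {0, …, 10} with r³ ≡ 4 (mod 11) is r = 5, so N ≡ 5 (mod 11).

Both directions hold.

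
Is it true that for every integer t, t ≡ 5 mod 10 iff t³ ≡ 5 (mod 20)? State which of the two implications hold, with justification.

(→) This fails: take t = 15. Then 15 ≡ 5 (mod 10), but 15³ = 3375 ≡ 15 (mod 20), not 5.

(←) Conversely, the residues r modulo 20 with r³ ≡ 5 (mod 20) are exactly {5}, and each is ≡ 5 (mod 10).

The forward direction fails; the converse holds.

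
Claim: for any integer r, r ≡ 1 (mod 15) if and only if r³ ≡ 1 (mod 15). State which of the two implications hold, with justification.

Both implications hold.

(⟸) Suppose r³ ≡ 1 (mod 15). The only residue r in {0, …, 14} with r³ ≡ 1 (mod 15) is r = 1, so r ≡ 1 (mod 15).

(⟹) Suppose r ≡ 1 (mod 15). Write r = 15j + 1. Then (15j + 1)³ = 3375j³ + 675j² + 45j + 1 = 15(225j³ + 45j² + 3j) + 1, so r³ ≡ 1 (mod 15).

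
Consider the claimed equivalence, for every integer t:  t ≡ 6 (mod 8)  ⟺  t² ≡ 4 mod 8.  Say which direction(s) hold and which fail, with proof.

(⇒) holds; (⇐) fails.

(⇒) Suppose t ≡ 6 (mod 8). Write t = 8j + 6. Then (8j + 6)² = 64j² + 96j + 36 = 8(8j² + 12j + 4) + 4, so t² ≡ 4 (mod 8).

(⇐) This fails: take t = 2. Then 2² = 4 ≡ 4 (mod 8), yet 2 ≡ 2 (mod 8), not 6.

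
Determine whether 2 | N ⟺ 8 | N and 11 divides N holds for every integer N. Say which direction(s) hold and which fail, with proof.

Only the reverse direction holds.

(⟹) This fails: take N = 2. Certainly 2 ∣ 2, but 8 ∤ 2.

(⟸) Suppose 8 ∣ N and 11 ∣ N. Any common multiple of 8 and 11 is a multiple of their lcm; here gcd(8, 11) = 1, so lcm(8, 11) = 8·11 = 88, so 88 ∣ N. Since 2 ∣ 88, it follows that 2 ∣ N.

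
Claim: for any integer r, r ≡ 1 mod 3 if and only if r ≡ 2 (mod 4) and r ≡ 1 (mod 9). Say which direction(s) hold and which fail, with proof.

(⟹) This fails: r = 1 gives 1 ≡ 1 (mod 3) but 1 ≡ 1 (mod 4), so the conjunction on the right does not hold.

(⟸) Conversely, if r ≡ 2 (mod 4) and r ≡ 1 (mod 9), then by the Chinese remainder theorem r ≡ 10 (mod 36). Since 10 ≡ 1 (mod 3) and 3 ∣ 36, we get r ≡ 1 (mod 3).

The forward direction fails; the converse holds.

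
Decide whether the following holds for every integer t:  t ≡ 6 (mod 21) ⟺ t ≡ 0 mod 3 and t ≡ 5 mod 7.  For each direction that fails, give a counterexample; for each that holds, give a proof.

Forward direction. This fails: t = 6 gives 6 ≡ 6 (mod 21) but 6 ≡ 6 (mod 7), so the conjunction on the right does not hold.

Converse. This fails: t = 12 satisfies both congruences on the right (12 ≡ 0 mod 3 and 12 ≡ 5 mod 7) yet 12 ≡ 12 (mod 21), not 6.

Neither implication holds.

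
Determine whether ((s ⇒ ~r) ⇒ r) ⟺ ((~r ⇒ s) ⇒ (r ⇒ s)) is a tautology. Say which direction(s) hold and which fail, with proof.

(⇒) This fails. Under r = T, s = F, the left side is true but the right side is false.

(⇐) This fails. Under r = F, s = F, the left side is false but the right side is true.

(⇒) fails and (⇐) fails.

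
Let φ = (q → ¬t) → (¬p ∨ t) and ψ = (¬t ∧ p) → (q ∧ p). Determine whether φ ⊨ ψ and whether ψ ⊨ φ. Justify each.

(⇒) holds; (⇐) fails.

[⇒] Assume the antecedent. If t is true, (¬t ∧ p) → (q ∧ p) reduces to true regardless of the other variables. If t is false, the antecedent forces (q = F, t = F, p = F) or (q = T, t = F, p = F), and (¬t ∧ p) → (q ∧ p) holds there. Either way (¬t ∧ p) → (q ∧ p) holds.

[⇐] This fails. Under q = T, t = F, p = T, the left side is false but the right side is true.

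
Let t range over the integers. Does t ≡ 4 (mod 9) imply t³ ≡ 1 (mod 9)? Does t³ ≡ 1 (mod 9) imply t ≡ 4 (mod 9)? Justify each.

[⇐] This fails: take t = 1. Then 1³ = 1 ≡ 1 (mod 9), yet 1 ≡ 1 (mod 9), not 4.

[⇒] Suppose t ≡ 4 (mod 9). Write t = 9j + 4. Then (9j + 4)³ = 729j³ + 972j² + 432j + 64 = 9(81j³ + 108j² + 48j + 7) + 1, so t³ ≡ 1 (mod 9).

Only the forward implication holds.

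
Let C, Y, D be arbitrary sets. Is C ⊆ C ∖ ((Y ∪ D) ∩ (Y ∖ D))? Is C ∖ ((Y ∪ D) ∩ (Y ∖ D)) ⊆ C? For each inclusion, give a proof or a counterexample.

The sets are not equal: only the reverse inclusion holds.

(⊇) Let x ∈ C ∖ ((Y ∪ D) ∩ (Y ∖ D)). Then either x ∈ C and x ∉ Y, D; or x ∈ C ∩ D and x ∉ Y; or x ∈ C ∩ Y ∩ D. In each case x ∈ C, so C ∖ ((Y ∪ D) ∩ (Y ∖ D)) ⊆ C.

(⊆) This inclusion fails. Take C = {1}, Y = {1}, D = ∅; then 1 ∈ C but 1 ∉ C ∖ ((Y ∪ D) ∩ (Y ∖ D)).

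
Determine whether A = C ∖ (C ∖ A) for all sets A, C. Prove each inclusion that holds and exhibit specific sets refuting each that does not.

(⊆) fails; (⊇) holds.

(⊆) This inclusion fails. Take A = {1}, C = ∅; then 1 ∈ A but 1 ∉ C ∖ (C ∖ A).

(⊇) Let x ∈ C ∖ (C ∖ A). Then x ∈ A ∩ C, from which x ∈ A.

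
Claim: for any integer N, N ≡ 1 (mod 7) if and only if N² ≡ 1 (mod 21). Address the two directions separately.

(⇒) fails and (⇐) fails.

[⇒] This fails: take N = 15. Then 15 ≡ 1 (mod 7), but 15² = 225 ≡ 15 (mod 21), not 1.

[⇐] This fails: take N = 13. Then 13² = 169 ≡ 1 (mod 21), yet 13 ≡ 6 (mod 7), not 1.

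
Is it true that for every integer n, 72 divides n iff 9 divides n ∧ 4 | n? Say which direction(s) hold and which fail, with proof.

(→) If 72 ∣ n, write n = 72q. Since 72 = 8·9, n = 9·(8q), so 9 ∣ n; and since 72 = 18·4, n = 4·(18q), so 4 ∣ n.

(←) This fails: take n = 36. Both 9 ∣ 36 and 4 ∣ 36, yet 36 is not a multiple of 72 (since 36 = 0·72 + 36), so 72 ∤ 36.

The forward direction holds; the converse fails.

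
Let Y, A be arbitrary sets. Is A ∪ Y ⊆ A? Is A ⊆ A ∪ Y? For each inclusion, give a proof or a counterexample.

(⊆) fails; (⊇) holds.

(⟹) This inclusion fails. Take Y = {1}, A = ∅; then 1 ∈ A ∪ Y but 1 ∉ A.

(⟸) Let x ∈ A. Then either x ∈ A and x ∉ Y; or x ∈ Y ∩ A. In each case x ∈ A ∪ Y, so A ⊆ A ∪ Y.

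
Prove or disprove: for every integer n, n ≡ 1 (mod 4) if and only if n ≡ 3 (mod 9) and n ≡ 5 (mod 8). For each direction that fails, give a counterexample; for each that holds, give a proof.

Not equivalent: only (⇐) holds.

(⟹) This fails: n = 1 gives 1 ≡ 1 (mod 4) but 1 ≡ 1 (mod 9), so the conjunction on the right does not hold.

(⟸) Conversely, if n ≡ 3 (mod 9) and n ≡ 5 (mod 8), then by the Chinese remainder theorem n ≡ 21 (mod 72). Since 21 ≡ 1 (mod 4) and 4 ∣ 72, we get n ≡ 1 (mod 4).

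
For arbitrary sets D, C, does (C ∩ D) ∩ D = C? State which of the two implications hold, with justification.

Forward inclusion. Let x ∈ (C ∩ D) ∩ D. Then x ∈ D ∩ C, from which x ∈ C.

Reverse inclusion. This inclusion fails. Take D = ∅, C = {1}; then 1 ∈ C but 1 ∉ (C ∩ D) ∩ D.

The sets are not equal: only the forward inclusion holds.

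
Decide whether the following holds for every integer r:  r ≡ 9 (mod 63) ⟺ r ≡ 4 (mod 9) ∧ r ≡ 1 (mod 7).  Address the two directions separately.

Forward direction. This fails: r = 9 gives 9 ≡ 9 (mod 63) but 9 ≡ 0 (mod 9), so the conjunction on the right does not hold.

Converse. This fails: r = 22 satisfies both congruences on the right (22 ≡ 4 mod 9 and 22 ≡ 1 mod 7) yet 22 ≡ 22 (mod 63), not 9.

Neither implication holds.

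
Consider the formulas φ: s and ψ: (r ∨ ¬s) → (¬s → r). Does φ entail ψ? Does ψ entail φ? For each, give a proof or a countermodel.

(←) This fails. Under s = F, r = T, the left side is false but the right side is true.

(→) Assume the antecedent. If s is true, (r ∨ ¬s) → (¬s → r) reduces to true regardless of the other variables. If s is false, the antecedent cannot hold. Either way (r ∨ ¬s) → (¬s → r) holds.

The forward direction holds; the converse fails.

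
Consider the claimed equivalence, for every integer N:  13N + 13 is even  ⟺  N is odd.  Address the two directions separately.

(⇒) Suppose 13N + 13 is even. Since 13 is odd, 13N and N have the same parity, so 13N + 13 ≡ N + 13 (mod 2). As 13 is odd, 13N + 13 is even exactly when N is odd. Thus N is odd.

(⇐) Conversely, suppose N is odd; write N = 2j + 1. Then 13N + 13 = 13·(2j + 1) + 13 = 2·13j + 26, which is even.

Both directions hold.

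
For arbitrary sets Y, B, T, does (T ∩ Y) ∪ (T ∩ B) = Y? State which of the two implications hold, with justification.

(⊆) fails and (⊇) fails.

Forward inclusion. This inclusion fails. Take Y = ∅, B = {1}, T = {1}; then 1 ∈ (T ∩ Y) ∪ (T ∩ B) but 1 ∉ Y.

Reverse inclusion. This inclusion fails. Take Y = {1}, B = ∅, T = ∅; then 1 ∈ Y but 1 ∉ (T ∩ Y) ∪ (T ∩ B).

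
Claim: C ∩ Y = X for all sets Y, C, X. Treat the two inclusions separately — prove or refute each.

Both inclusions fail.

(⊆) This inclusion fails. Take Y = {1}, C = {1}, X = ∅; then 1 ∈ C ∩ Y but 1 ∉ X.

(⊇) This inclusion fails. Take Y = ∅, C = ∅, X = {1}; then 1 ∈ X but 1 ∉ C ∩ Y.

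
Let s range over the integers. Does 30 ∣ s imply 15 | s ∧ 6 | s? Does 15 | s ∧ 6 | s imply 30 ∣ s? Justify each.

(⟹) If 30 ∣ s, write s = 30q. Since 30 = 2·15, s = 15·(2q), so 15 ∣ s; and since 30 = 5·6, s = 6·(5q), so 6 ∣ s.

(⟸) Suppose 15 ∣ s and 6 ∣ s. Any common multiple of 15 and 6 is a multiple of their lcm; here lcm(15, 6) = 15·6/gcd(15, 6) = 90/3 = 30, so 30 ∣ s.

Both directions hold; the statement is true.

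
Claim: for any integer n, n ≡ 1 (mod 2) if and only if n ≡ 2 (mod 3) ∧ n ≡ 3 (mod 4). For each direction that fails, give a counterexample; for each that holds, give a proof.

Only the converse holds.

Forward direction. This fails: n = 1 gives 1 ≡ 1 (mod 2) but 1 ≡ 1 (mod 3), so the conjunction on the right does not hold.

Converse. If n ≡ 2 (mod 3) and n ≡ 3 (mod 4), then by the Chinese remainder theorem n ≡ 11 (mod 12). Since 11 ≡ 1 (mod 2) and 2 ∣ 12, we get n ≡ 1 (mod 2).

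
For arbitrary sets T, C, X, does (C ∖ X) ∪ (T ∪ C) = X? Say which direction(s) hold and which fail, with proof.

Both inclusions fail.

(⊆) This inclusion fails. Take T = {1}, C = ∅, X = ∅; then 1 ∈ (C ∖ X) ∪ (T ∪ C) but 1 ∉ X.

(⊇) This inclusion fails. Take T = ∅, C = ∅, X = {1}; then 1 ∈ X but 1 ∉ (C ∖ X) ∪ (T ∪ C).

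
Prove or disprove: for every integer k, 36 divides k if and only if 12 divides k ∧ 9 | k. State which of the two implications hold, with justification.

Both directions hold; the statement is true.

(⇒) If 36 ∣ k, write k = 36q. Since 36 = 3·12, k = 12·(3q), so 12 ∣ k; and since 36 = 4·9, k = 9·(4q), so 9 ∣ k.

(⇐) Suppose 12 ∣ k and 9 ∣ k. Any common multiple of 12 and 9 is a multiple of their lcm; here lcm(12, 9) = 12·9/gcd(12, 9) = 108/3 = 36, so 36 ∣ k.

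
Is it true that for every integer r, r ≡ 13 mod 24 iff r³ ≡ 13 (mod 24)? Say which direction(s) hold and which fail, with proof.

The biconditional holds.

(←) Suppose r³ ≡ 13 (mod 24). The only residue r in {0, …, 23} with r³ ≡ 13 (mod 24) is r = 13, so r ≡ 13 (mod 24).

(→) Suppose r ≡ 13 mod 24. Write r = 24j + 13. Then (24j + 13)³ = 13824j³ + 22464j² + 12168j + 2197 = 24(576j³ + 936j² + 507j + 91) + 13, so r³ ≡ 13 (mod 24).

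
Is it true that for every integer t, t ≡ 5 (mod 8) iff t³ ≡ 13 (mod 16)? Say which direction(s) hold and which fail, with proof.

Only the converse holds.

(→) This fails: take t = 13. Then 13 ≡ 5 (mod 8), but 13³ = 2197 ≡ 5 (mod 16), not 13.

(←) Conversely, the residues r modulo 16 with r³ ≡ 13 (mod 16) are exactly {5}, and each is ≡ 5 (mod 8).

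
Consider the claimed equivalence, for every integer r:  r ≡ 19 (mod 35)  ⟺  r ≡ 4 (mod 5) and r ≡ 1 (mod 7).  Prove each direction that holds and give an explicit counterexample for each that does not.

Neither implication holds.

(⇒) This fails: r = 19 gives 19 ≡ 19 (mod 35) but 19 ≡ 5 (mod 7), so the conjunction on the right does not hold.

(⇐) This fails: r = 29 satisfies both congruences on the right (29 ≡ 4 mod 5 and 29 ≡ 1 mod 7) yet 29 ≡ 29 (mod 35), not 19.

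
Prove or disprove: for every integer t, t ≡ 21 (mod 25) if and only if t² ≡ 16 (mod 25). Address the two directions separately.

(→) Suppose t ≡ 21 (mod 25). Write t = 25j + 21. Then (25j + 21)² = 625j² + 1050j + 441 = 25(25j² + 42j + 17) + 16, so t² ≡ 16 (mod 25).

(←) This fails: take t = 4. Then 4² = 16 ≡ 16 (mod 25), yet 4 ≡ 4 (mod 25), not 21.

Only the forward implication holds.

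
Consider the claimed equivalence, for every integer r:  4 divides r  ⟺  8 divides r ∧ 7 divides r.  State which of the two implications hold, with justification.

[⇒] This fails: take r = 4. Certainly 4 ∣ 4, but 8 ∤ 4.

[⇐] Suppose 8 ∣ r and 7 ∣ r. Any common multiple of 8 and 7 is a multiple of their lcm; here gcd(8, 7) = 1, so lcm(8, 7) = 8·7 = 56, so 56 ∣ r. Since 4 ∣ 56, it follows that 4 ∣ r.

The forward direction fails; the converse holds.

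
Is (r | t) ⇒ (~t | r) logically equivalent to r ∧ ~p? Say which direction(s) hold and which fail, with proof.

(→) This fails. Under t = F, r = F, p = F, the left side is true but the right side is false.

(←) Assume the antecedent. If t is true, the antecedent forces (t = T, r = T, p = F), and (r | t) ⇒ (~t | r) holds there. If t is false, (r | t) ⇒ (~t | r) reduces to true regardless of the other variables. Either way (r | t) ⇒ (~t | r) holds.

Only the converse holds.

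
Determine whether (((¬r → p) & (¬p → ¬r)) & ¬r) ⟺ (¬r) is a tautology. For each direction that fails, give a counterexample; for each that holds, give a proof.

(←) This fails. Under p = F, r = F, the left side is false but the right side is true.

(→) Assume the antecedent. If p is true, the antecedent forces (p = T, r = F), and ¬r holds there. If p is false, the antecedent cannot hold. Either way ¬r holds.

Only the forward implication holds.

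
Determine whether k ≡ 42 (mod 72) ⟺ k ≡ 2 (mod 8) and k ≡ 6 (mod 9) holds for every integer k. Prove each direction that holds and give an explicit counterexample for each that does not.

Both directions hold; the statement is true.

(→) Suppose k ≡ 42 (mod 72); write k = 72j + 42. Since 8 ∣ 72, reducing mod 8 gives k ≡ 42 ≡ 2 (mod 8); since 9 ∣ 72, reducing mod 9 gives k ≡ 42 ≡ 6 (mod 9).

(←) Conversely, if k ≡ 2 (mod 8) and k ≡ 6 (mod 9), then by the Chinese remainder theorem k ≡ 42 (mod 72). This is exactly k ≡ 42 (mod 72).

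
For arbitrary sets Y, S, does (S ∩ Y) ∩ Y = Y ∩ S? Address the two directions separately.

Forward inclusion. Let x ∈ (S ∩ Y) ∩ Y. Then x ∈ Y ∩ S, from which x ∈ Y ∩ S.

Reverse inclusion. Let x ∈ Y ∩ S. Then x ∈ Y ∩ S, from which x ∈ (S ∩ Y) ∩ Y.

The two sets are equal.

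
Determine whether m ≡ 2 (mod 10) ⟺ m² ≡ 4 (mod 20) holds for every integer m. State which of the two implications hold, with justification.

(⇒) Suppose m ≡ 2 (mod 10). Working modulo 20, m ∈ {2, 12}; for each such r, r² ≡ 4 (mod 20).

(⇐) This fails: take m = 8. Then 8² = 64 ≡ 4 (mod 20), yet 8 ≡ 8 (mod 10), not 2.

(⇒) holds; (⇐) fails.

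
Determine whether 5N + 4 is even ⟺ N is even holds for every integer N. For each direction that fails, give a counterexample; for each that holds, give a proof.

Both directions hold.

(→) Suppose 5N + 4 is even. Since 5 is odd, 5N and N have the same parity, so 5N + 4 ≡ N + 4 (mod 2). As 4 is even, 5N + 4 is even exactly when N is even. Thus N is even.

(←) Conversely, suppose N is even; write N = 2j. Then 5N + 4 = 5·(2j) + 4 = 2·5j + 4, which is even.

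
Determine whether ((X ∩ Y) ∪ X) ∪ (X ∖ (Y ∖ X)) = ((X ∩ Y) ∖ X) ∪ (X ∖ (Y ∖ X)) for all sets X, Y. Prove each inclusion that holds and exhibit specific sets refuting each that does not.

(⊆) Let x ∈ ((X ∩ Y) ∪ X) ∪ (X ∖ (Y ∖ X)). Then either x ∈ X and x ∉ Y; or x ∈ X ∩ Y. In each case x ∈ ((X ∩ Y) ∖ X) ∪ (X ∖ (Y ∖ X)), so ((X ∩ Y) ∪ X) ∪ (X ∖ (Y ∖ X)) ⊆ ((X ∩ Y) ∖ X) ∪ (X ∖ (Y ∖ X)).

(⊇) Let x ∈ ((X ∩ Y) ∖ X) ∪ (X ∖ (Y ∖ X)). Then either x ∈ X and x ∉ Y; or x ∈ X ∩ Y. In each case x ∈ ((X ∩ Y) ∪ X) ∪ (X ∖ (Y ∖ X)), so ((X ∩ Y) ∖ X) ∪ (X ∖ (Y ∖ X)) ⊆ ((X ∩ Y) ∪ X) ∪ (X ∖ (Y ∖ X)).

Both inclusions hold; the sets are equal.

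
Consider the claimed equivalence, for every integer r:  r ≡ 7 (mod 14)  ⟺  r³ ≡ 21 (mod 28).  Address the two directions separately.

(⇒) fails; (⇐) holds.

Converse. The residues r modulo 28 with r³ ≡ 21 (mod 28) are exactly {21}, and each is ≡ 7 (mod 14).

Forward direction. This fails: take r = 7. Then 7 ≡ 7 (mod 14), but 7³ = 343 ≡ 7 (mod 28), not 21.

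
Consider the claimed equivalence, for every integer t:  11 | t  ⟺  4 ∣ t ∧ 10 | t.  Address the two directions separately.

[⇒] This fails: take t = 11. Certainly 11 ∣ 11, but 4 ∤ 11.

[⇐] This fails: take t = 20. Both 4 ∣ 20 and 10 ∣ 20, yet 20 is not a multiple of 11 (since 20 = 1·11 + 9), so 11 ∤ 20.

(⇒) fails and (⇐) fails.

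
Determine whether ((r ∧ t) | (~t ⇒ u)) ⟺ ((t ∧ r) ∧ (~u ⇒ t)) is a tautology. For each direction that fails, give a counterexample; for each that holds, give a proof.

Only the reverse direction holds.

Forward direction. This fails. Under t = T, u = F, r = F, the left side is true but the right side is false.

Converse. Assume the antecedent. If t is true, (r ∧ t) | (~t ⇒ u) reduces to true regardless of the other variables. If t is false, the antecedent cannot hold. Either way (r ∧ t) | (~t ⇒ u) holds.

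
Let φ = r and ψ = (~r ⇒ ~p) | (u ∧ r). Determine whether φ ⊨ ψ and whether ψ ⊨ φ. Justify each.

[⇐] This fails. Under p = F, r = F, u = F, the left side is false but the right side is true.

[⇒] Assume the antecedent. If p is true, the antecedent forces (p = T, r = T, u = F) or (p = T, r = T, u = T), and (~r ⇒ ~p) | (u ∧ r) holds there. If p is false, (~r ⇒ ~p) | (u ∧ r) reduces to true regardless of the other variables. Either way (~r ⇒ ~p) | (u ∧ r) holds.

Not equivalent: only (⇒) holds.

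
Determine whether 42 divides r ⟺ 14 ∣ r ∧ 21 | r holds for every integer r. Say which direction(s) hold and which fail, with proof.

Equivalent; both directions hold.

Forward direction. If 42 ∣ r, write r = 42q. Since 42 = 3·14, r = 14·(3q), so 14 ∣ r; and since 42 = 2·21, r = 21·(2q), so 21 ∣ r.

Converse. Suppose 14 ∣ r and 21 ∣ r. Any common multiple of 14 and 21 is a multiple of their lcm; here lcm(14, 21) = 14·21/gcd(14, 21) = 294/7 = 42, so 42 ∣ r.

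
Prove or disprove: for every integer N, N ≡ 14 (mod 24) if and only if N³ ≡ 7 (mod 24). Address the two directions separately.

[⇒] This fails: take N = 14. Then 14 ≡ 14 (mod 24), but 14³ = 2744 ≡ 8 (mod 24), not 7.

[⇐] This fails: take N = 7. Then 7³ = 343 ≡ 7 (mod 24), yet 7 ≡ 7 (mod 24), not 14.

Neither implication holds.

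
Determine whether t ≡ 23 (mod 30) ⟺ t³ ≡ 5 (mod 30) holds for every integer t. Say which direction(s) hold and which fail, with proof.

Neither direction holds.

(→) This fails: take t = 23. Then 23 ≡ 23 (mod 30), but 23³ = 12167 ≡ 17 (mod 30), not 5.

(←) This fails: take t = 5. Then 5³ = 125 ≡ 5 (mod 30), yet 5 ≡ 5 (mod 30), not 23.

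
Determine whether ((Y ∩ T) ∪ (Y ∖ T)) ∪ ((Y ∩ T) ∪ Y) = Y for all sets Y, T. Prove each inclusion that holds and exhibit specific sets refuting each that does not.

Forward inclusion. Let x ∈ ((Y ∩ T) ∪ (Y ∖ T)) ∪ ((Y ∩ T) ∪ Y). Then either x ∈ Y and x ∉ T; or x ∈ Y ∩ T. In each case x ∈ Y, so ((Y ∩ T) ∪ (Y ∖ T)) ∪ ((Y ∩ T) ∪ Y) ⊆ Y.

Reverse inclusion. Let x ∈ Y. Then either x ∈ Y and x ∉ T; or x ∈ Y ∩ T. In each case x ∈ ((Y ∩ T) ∪ (Y ∖ T)) ∪ ((Y ∩ T) ∪ Y), so Y ⊆ ((Y ∩ T) ∪ (Y ∖ T)) ∪ ((Y ∩ T) ∪ Y).

Both inclusions hold.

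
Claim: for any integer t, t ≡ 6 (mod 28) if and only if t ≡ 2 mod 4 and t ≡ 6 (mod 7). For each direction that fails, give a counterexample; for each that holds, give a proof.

(⟹) Suppose t ≡ 6 (mod 28); write t = 28j + 6. Since 4 ∣ 28, reducing mod 4 gives t ≡ 6 ≡ 2 (mod 4); since 7 ∣ 28, reducing mod 7 gives t ≡ 6 (mod 7).

(⟸) Conversely, if t ≡ 2 (mod 4) and t ≡ 6 (mod 7), then by the Chinese remainder theorem t ≡ 6 (mod 28). This is exactly t ≡ 6 (mod 28).

Both implications hold.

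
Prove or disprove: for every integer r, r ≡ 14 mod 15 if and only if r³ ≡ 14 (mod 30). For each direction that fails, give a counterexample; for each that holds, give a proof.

(⇒) fails; (⇐) holds.

(→) This fails: take r = 29. Then 29 ≡ 14 (mod 15), but 29³ = 24389 ≡ 29 (mod 30), not 14.

(←) Conversely, the residues r modulo 30 with r³ ≡ 14 (mod 30) are exactly {14}, and each is ≡ 14 (mod 15).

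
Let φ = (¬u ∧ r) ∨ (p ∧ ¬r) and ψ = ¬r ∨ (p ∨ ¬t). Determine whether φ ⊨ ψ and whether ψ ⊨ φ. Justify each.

(⇒) fails and (⇐) fails.

[⇒] This fails. Under p = F, u = F, t = T, r = T, the left side is true but the right side is false.

[⇐] This fails. Under p = F, u = F, t = F, r = F, the left side is false but the right side is true.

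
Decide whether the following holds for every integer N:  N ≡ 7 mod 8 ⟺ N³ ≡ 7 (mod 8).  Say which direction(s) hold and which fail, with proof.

Equivalent; both directions hold.

Forward direction. Suppose N ≡ 7 mod 8. Write N = 8j + 7. Then (8j + 7)³ = 512j³ + 1344j² + 1176j + 343 = 8(64j³ + 168j² + 147j + 42) + 7, so N³ ≡ 7 (mod 8).

Converse. Suppose N³ ≡ 7 (mod 8). The only residue r in {0, …, 7} with r³ ≡ 7 (mod 8) is r = 7, so N ≡ 7 (mod 8).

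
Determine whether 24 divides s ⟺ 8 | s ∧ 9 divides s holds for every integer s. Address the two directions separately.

The forward direction fails; the converse holds.

(⟸) Suppose 8 ∣ s and 9 ∣ s. Any common multiple of 8 and 9 is a multiple of their lcm; here gcd(8, 9) = 1, so lcm(8, 9) = 8·9 = 72, so 72 ∣ s. Since 24 ∣ 72, it follows that 24 ∣ s.

(⟹) This fails: take s = 24. Certainly 24 ∣ 24, but 9 ∤ 24.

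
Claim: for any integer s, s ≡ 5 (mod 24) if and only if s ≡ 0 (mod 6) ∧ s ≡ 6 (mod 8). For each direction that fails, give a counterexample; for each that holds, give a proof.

Neither direction holds.

(⇒) This fails: s = 5 gives 5 ≡ 5 (mod 24) but 5 ≡ 5 (mod 6), so the conjunction on the right does not hold.

(⇐) This fails: s = 6 satisfies both congruences on the right (6 ≡ 0 mod 6 and 6 ≡ 6 mod 8) yet 6 ≡ 6 (mod 24), not 5.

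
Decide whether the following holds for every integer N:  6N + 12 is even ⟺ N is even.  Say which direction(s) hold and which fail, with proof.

Only the reverse direction holds.

(←) Suppose N is even. Since 6 is even, 6N is even for every N, so 6N + 12 has the same parity as 12, which is even. Hence 6N + 12 is even.

(→) This fails: take N = 5. Then 6N + 12 = 42, which is even, yet N = 5 is odd, not even.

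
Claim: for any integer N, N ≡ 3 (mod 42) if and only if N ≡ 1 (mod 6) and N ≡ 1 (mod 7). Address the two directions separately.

(⟹) This fails: N = 3 gives 3 ≡ 3 (mod 42) but 3 ≡ 3 (mod 6), so the conjunction on the right does not hold.

(⟸) This fails: N = 1 satisfies both congruences on the right (1 ≡ 1 mod 6 and 1 ≡ 1 mod 7) yet 1 ≡ 1 (mod 42), not 3.

Neither direction holds.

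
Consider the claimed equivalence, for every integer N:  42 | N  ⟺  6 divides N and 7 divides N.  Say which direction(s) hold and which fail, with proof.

Both implications hold.

(⟸) Suppose 6 ∣ N and 7 ∣ N. Any common multiple of 6 and 7 is a multiple of their lcm; here gcd(6, 7) = 1, so lcm(6, 7) = 6·7 = 42, so 42 ∣ N.

(⟹) If 42 ∣ N, write N = 42q. Since 42 = 7·6, N = 6·(7q), so 6 ∣ N; and since 42 = 6·7, N = 7·(6q), so 7 ∣ N.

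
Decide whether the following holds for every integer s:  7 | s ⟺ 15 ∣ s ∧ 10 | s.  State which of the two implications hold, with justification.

[⇒] This fails: take s = 7. Certainly 7 ∣ 7, but 15 ∤ 7.

[⇐] This fails: take s = 30. Both 15 ∣ 30 and 10 ∣ 30, yet 30 is not a multiple of 7 (since 30 = 4·7 + 2), so 7 ∤ 30.

Both directions fail.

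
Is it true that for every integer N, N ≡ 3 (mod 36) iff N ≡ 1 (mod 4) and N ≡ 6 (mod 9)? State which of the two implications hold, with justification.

(⇒) fails and (⇐) fails.

(→) This fails: N = 3 gives 3 ≡ 3 (mod 36) but 3 ≡ 3 (mod 4), so the conjunction on the right does not hold.

(←) This fails: N = 33 satisfies both congruences on the right (33 ≡ 1 mod 4 and 33 ≡ 6 mod 9) yet 33 ≡ 33 (mod 36), not 3.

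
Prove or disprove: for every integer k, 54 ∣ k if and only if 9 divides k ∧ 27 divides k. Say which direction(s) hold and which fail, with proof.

Forward direction. If 54 ∣ k, write k = 54q. Since 54 = 6·9, k = 9·(6q), so 9 ∣ k; and since 54 = 2·27, k = 27·(2q), so 27 ∣ k.

Converse. This fails: take k = 27. Both 9 ∣ 27 and 27 ∣ 27, yet 27 is not a multiple of 54 (since 27 = 0·54 + 27), so 54 ∤ 27.

Not equivalent: only (⇒) holds.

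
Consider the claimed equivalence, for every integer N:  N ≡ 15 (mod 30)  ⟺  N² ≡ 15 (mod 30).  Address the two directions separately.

Forward direction. Suppose N ≡ 15 (mod 30). Write N = 30j + 15. Then (30j + 15)² = 900j² + 900j + 225 = 30(30j² + 30j + 7) + 15, so N² ≡ 15 (mod 30).

Converse. Suppose N² ≡ 15 (mod 30). The only residue r in {0, …, 29} with r² ≡ 15 (mod 30) is r = 15, so N ≡ 15 (mod 30).

Both implications hold.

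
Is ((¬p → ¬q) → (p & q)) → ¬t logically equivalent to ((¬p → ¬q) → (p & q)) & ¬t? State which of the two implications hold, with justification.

Only the converse holds.

(⇐) Assume the antecedent. If p is true, the antecedent forces (p = T, q = T, t = F), and ((¬p → ¬q) → (p & q)) → ¬t holds there. If p is false, the antecedent forces (p = F, q = T, t = F), and ((¬p → ¬q) → (p & q)) → ¬t holds there. Either way ((¬p → ¬q) → (p & q)) → ¬t holds.

(⇒) This fails. Under p = F, q = F, t = F, the left side is true but the right side is false.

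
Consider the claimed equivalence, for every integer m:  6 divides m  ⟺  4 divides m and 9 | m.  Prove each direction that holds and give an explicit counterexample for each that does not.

(⇒) fails; (⇐) holds.

Converse. Suppose 4 ∣ m and 9 ∣ m. Any common multiple of 4 and 9 is a multiple of their lcm; here gcd(4, 9) = 1, so lcm(4, 9) = 4·9 = 36, so 36 ∣ m. Since 6 ∣ 36, it follows that 6 ∣ m.

Forward direction. This fails: take m = 6. Certainly 6 ∣ 6, but 4 ∤ 6.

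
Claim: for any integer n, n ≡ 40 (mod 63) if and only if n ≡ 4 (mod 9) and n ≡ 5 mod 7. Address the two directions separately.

Equivalent; both directions hold.

[⇐] If n ≡ 4 (mod 9) and n ≡ 5 (mod 7), then by the Chinese remainder theorem n ≡ 40 (mod 63). This is exactly n ≡ 40 (mod 63).

[⇒] Suppose n ≡ 40 (mod 63); write n = 63j + 40. Since 9 ∣ 63, reducing mod 9 gives n ≡ 40 ≡ 4 (mod 9); since 7 ∣ 63, reducing mod 7 gives n ≡ 40 ≡ 5 (mod 7).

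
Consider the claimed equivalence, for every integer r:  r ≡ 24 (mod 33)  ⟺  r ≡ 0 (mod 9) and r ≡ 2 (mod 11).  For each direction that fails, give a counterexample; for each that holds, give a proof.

Converse. If r ≡ 0 (mod 9) and r ≡ 2 (mod 11), then by the Chinese remainder theorem r ≡ 90 (mod 99). Since 90 ≡ 24 (mod 33) and 33 ∣ 99, we get r ≡ 24 (mod 33).

Forward direction. This fails: r = 24 gives 24 ≡ 24 (mod 33) but 24 ≡ 6 (mod 9), so the conjunction on the right does not hold.

The forward direction fails; the converse holds.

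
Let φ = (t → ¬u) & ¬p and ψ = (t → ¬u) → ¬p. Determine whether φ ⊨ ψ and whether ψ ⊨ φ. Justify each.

The forward direction holds; the converse fails.

[⇒] Assume the antecedent. If u is true, the antecedent forces (u = T, p = F, t = F), and (t → ¬u) → ¬p holds there. If u is false, the antecedent forces (u = F, p = F, t = F) or (u = F, p = F, t = T), and (t → ¬u) → ¬p holds there. Either way (t → ¬u) → ¬p holds.

[⇐] This fails. Under u = T, p = F, t = T, the left side is false but the right side is true.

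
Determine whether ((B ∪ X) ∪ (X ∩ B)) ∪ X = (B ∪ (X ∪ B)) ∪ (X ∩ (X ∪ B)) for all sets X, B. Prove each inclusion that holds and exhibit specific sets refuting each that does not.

(⟹) Let x ∈ ((B ∪ X) ∪ (X ∩ B)) ∪ X. Then either x ∈ X and x ∉ B; or x ∈ B and x ∉ X; or x ∈ X ∩ B. In each case x ∈ (B ∪ (X ∪ B)) ∪ (X ∩ (X ∪ B)), so ((B ∪ X) ∪ (X ∩ B)) ∪ X ⊆ (B ∪ (X ∪ B)) ∪ (X ∩ (X ∪ B)).

(⟸) Let x ∈ (B ∪ (X ∪ B)) ∪ (X ∩ (X ∪ B)). Then either x ∈ X and x ∉ B; or x ∈ B and x ∉ X; or x ∈ X ∩ B. In each case x ∈ ((B ∪ X) ∪ (X ∩ B)) ∪ X, so (B ∪ (X ∪ B)) ∪ (X ∩ (X ∪ B)) ⊆ ((B ∪ X) ∪ (X ∩ B)) ∪ X.

Both inclusions hold.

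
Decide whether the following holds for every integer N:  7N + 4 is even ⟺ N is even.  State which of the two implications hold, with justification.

The biconditional holds.

[⇒] Suppose 7N + 4 is even. Since 7 is odd, 7N and N have the same parity, so 7N + 4 ≡ N + 4 (mod 2). As 4 is even, 7N + 4 is even exactly when N is even. Thus N is even.

[⇐] Conversely, suppose N is even; write N = 2j. Then 7N + 4 = 7·(2j) + 4 = 2·7j + 4, which is even.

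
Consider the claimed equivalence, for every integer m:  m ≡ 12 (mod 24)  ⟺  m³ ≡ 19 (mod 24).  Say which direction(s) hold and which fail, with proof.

Both directions fail.

[⇒] This fails: take m = 12. Then 12 ≡ 12 (mod 24), but 12³ = 1728 ≡ 0 (mod 24), not 19.

[⇐] This fails: take m = 19. Then 19³ = 6859 ≡ 19 (mod 24), yet 19 ≡ 19 (mod 24), not 12.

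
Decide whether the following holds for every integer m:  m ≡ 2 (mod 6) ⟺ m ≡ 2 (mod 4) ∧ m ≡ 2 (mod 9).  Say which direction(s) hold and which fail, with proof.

Only the reverse direction holds.

[⇒] This fails: m = 32 gives 32 ≡ 2 (mod 6) but 32 ≡ 0 (mod 4), so the conjunction on the right does not hold.

[⇐] Conversely, if m ≡ 2 (mod 4) and m ≡ 2 (mod 9), then by the Chinese remainder theorem m ≡ 2 (mod 36). Since 2 ≡ 2 (mod 6) and 6 ∣ 36, we get m ≡ 2 (mod 6).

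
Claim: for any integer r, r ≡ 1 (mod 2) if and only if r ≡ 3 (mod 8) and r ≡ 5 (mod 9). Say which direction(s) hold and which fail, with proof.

The forward direction fails; the converse holds.

Converse. If r ≡ 3 (mod 8) and r ≡ 5 (mod 9), then by the Chinese remainder theorem r ≡ 59 (mod 72). Since 59 ≡ 1 (mod 2) and 2 ∣ 72, we get r ≡ 1 (mod 2).

Forward direction. This fails: r = 1 gives 1 ≡ 1 (mod 2) but 1 ≡ 1 (mod 8), so the conjunction on the right does not hold.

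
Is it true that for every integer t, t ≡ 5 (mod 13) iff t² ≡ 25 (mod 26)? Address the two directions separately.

(→) This fails: take t = 18. Then 18 ≡ 5 (mod 13), but 18² = 324 ≡ 12 (mod 26), not 25.

(←) This fails: take t = 21. Then 21² = 441 ≡ 25 (mod 26), yet 21 ≡ 8 (mod 13), not 5.

(⇒) fails and (⇐) fails.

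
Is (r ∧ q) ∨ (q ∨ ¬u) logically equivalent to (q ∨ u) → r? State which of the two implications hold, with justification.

Neither direction holds.

(→) This fails. Under u = F, r = F, q = T, the left side is true but the right side is false.

(←) This fails. Under u = T, r = T, q = F, the left side is false but the right side is true.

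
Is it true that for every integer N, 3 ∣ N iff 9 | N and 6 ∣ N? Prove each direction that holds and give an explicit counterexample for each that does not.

Only the converse holds.

Forward direction. This fails: take N = 3. Certainly 3 ∣ 3, but 9 ∤ 3.

Converse. Suppose 9 ∣ N and 6 ∣ N. Any common multiple of 9 and 6 is a multiple of their lcm; here lcm(9, 6) = 9·6/gcd(9, 6) = 54/3 = 18, so 18 ∣ N. Since 3 ∣ 18, it follows that 3 ∣ N.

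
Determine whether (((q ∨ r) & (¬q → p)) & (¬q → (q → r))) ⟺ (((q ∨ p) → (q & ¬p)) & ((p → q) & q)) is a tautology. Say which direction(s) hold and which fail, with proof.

Not equivalent: only (⇐) holds.

[⇐] Assume the antecedent. If r is true, the antecedent forces (r = T, q = T, p = F), and the consequent holds there. If r is false, the antecedent forces (r = F, q = T, p = F), and the consequent holds there. Either way the consequent holds.

[⇒] This fails. Under r = T, q = F, p = T, the left side is true but the right side is false.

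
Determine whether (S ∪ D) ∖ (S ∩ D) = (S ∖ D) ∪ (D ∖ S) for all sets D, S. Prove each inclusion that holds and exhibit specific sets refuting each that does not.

(⊆) Let x ∈ (S ∪ D) ∖ (S ∩ D). Then either x ∈ D and x ∉ S; or x ∈ S and x ∉ D. In each case x ∈ (S ∖ D) ∪ (D ∖ S), so (S ∪ D) ∖ (S ∩ D) ⊆ (S ∖ D) ∪ (D ∖ S).

(⊇) Let x ∈ (S ∖ D) ∪ (D ∖ S). Then either x ∈ D and x ∉ S; or x ∈ S and x ∉ D. In each case x ∈ (S ∪ D) ∖ (S ∩ D), so (S ∖ D) ∪ (D ∖ S) ⊆ (S ∪ D) ∖ (S ∩ D).

Both inclusions hold.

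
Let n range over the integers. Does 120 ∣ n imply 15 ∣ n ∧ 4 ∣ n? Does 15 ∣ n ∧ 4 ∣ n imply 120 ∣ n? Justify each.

Only the forward implication holds.

[⇒] If 120 ∣ n, write n = 120q. Since 120 = 8·15, n = 15·(8q), so 15 ∣ n; and since 120 = 30·4, n = 4·(30q), so 4 ∣ n.

[⇐] This fails: take n = 60. Both 15 ∣ 60 and 4 ∣ 60, yet 60 is not a multiple of 120 (since 60 = 0·120 + 60), so 120 ∤ 60.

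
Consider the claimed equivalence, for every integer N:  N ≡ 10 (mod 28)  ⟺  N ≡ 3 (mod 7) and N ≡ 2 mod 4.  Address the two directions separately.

Both directions hold; the statement is true.

(⇒) Suppose N ≡ 10 (mod 28); write N = 28j + 10. Since 7 ∣ 28, reducing mod 7 gives N ≡ 10 ≡ 3 (mod 7); since 4 ∣ 28, reducing mod 4 gives N ≡ 10 ≡ 2 (mod 4).

(⇐) Conversely, if N ≡ 3 (mod 7) and N ≡ 2 (mod 4), then by the Chinese remainder theorem N ≡ 10 (mod 28). This is exactly N ≡ 10 (mod 28).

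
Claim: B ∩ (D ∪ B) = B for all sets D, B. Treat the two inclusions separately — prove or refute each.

Both inclusions hold; the sets are equal.

Forward inclusion. Let x ∈ B ∩ (D ∪ B). Then either x ∈ B and x ∉ D; or x ∈ D ∩ B. In each case x ∈ B, so B ∩ (D ∪ B) ⊆ B.

Reverse inclusion. Let x ∈ B. Then either x ∈ B and x ∉ D; or x ∈ D ∩ B. In each case x ∈ B ∩ (D ∪ B), so B ⊆ B ∩ (D ∪ B).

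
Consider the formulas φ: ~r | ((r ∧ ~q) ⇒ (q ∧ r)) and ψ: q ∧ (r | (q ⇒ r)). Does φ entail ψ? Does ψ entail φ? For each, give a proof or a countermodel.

Not equivalent: only (⇐) holds.

(⟸) Assume the antecedent. If q is true, ~r | ((r ∧ ~q) ⇒ (q ∧ r)) reduces to true regardless of the other variables. If q is false, the antecedent cannot hold. Either way ~r | ((r ∧ ~q) ⇒ (q ∧ r)) holds.

(⟹) This fails. Under q = F, r = F, the left side is true but the right side is false.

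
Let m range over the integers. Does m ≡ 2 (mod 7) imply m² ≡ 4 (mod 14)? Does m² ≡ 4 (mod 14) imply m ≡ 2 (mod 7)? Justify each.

Both directions fail.

(⟹) This fails: take m = 9. Then 9 ≡ 2 (mod 7), but 9² = 81 ≡ 11 (mod 14), not 4.

(⟸) This fails: take m = 12. Then 12² = 144 ≡ 4 (mod 14), yet 12 ≡ 5 (mod 7), not 2.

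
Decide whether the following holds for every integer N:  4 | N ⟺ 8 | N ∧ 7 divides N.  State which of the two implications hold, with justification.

(⇒) This fails: take N = 4. Certainly 4 ∣ 4, but 8 ∤ 4.

(⇐) Suppose 8 ∣ N and 7 ∣ N. Any common multiple of 8 and 7 is a multiple of their lcm; here gcd(8, 7) = 1, so lcm(8, 7) = 8·7 = 56, so 56 ∣ N. Since 4 ∣ 56, it follows that 4 ∣ N.

(⇒) fails; (⇐) holds.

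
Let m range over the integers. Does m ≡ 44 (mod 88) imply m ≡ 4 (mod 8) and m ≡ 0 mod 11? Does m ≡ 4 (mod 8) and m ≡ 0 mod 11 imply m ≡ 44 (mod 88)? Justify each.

Both directions hold.

(⇒) Suppose m ≡ 44 (mod 88); write m = 88j + 44. Since 8 ∣ 88, reducing mod 8 gives m ≡ 44 ≡ 4 (mod 8); since 11 ∣ 88, reducing mod 11 gives m ≡ 44 ≡ 0 (mod 11).

(⇐) Conversely, if m ≡ 4 (mod 8) and m ≡ 0 (mod 11), then by the Chinese remainder theorem m ≡ 44 (mod 88). This is exactly m ≡ 44 (mod 88).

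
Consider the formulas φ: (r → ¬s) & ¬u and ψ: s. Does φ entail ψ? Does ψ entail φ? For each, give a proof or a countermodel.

(⇒) This fails. Under u = F, r = F, s = F, the left side is true but the right side is false.

(⇐) This fails. Under u = T, r = F, s = T, the left side is false but the right side is true.

Neither implication holds.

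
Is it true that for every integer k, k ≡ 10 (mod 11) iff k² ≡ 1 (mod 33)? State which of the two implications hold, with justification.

Neither direction holds.

(→) This fails: take k = 21. Then 21 ≡ 10 (mod 11), but 21² = 441 ≡ 12 (mod 33), not 1.

(←) This fails: take k = 1. Then 1² = 1 ≡ 1 (mod 33), yet 1 ≡ 1 (mod 11), not 10.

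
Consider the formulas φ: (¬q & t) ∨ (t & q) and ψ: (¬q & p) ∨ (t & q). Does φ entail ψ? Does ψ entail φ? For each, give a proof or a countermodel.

Forward direction. This fails. Under t = T, q = F, p = F, the left side is true but the right side is false.

Converse. This fails. Under t = F, q = F, p = T, the left side is false but the right side is true.

Neither direction holds.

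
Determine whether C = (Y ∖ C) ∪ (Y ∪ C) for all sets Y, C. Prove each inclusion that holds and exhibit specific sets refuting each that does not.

(⊆) Let x ∈ C. Then either x ∈ C and x ∉ Y; or x ∈ Y ∩ C. In each case x ∈ (Y ∖ C) ∪ (Y ∪ C), so C ⊆ (Y ∖ C) ∪ (Y ∪ C).

(⊇) This inclusion fails. Take Y = {1}, C = ∅; then 1 ∈ (Y ∖ C) ∪ (Y ∪ C) but 1 ∉ C.

Only the forward inclusion holds.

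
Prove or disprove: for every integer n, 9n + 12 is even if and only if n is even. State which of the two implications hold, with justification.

(⟸) Suppose n is even; write n = 2j. Then 9n + 12 = 9·(2j) + 12 = 2·9j + 12, which is even.

(⟹) Suppose 9n + 12 is even. Since 9 is odd, 9n and n have the same parity, so 9n + 12 ≡ n + 12 (mod 2). As 12 is even, 9n + 12 is even exactly when n is even. Thus n is even.

Both implications hold.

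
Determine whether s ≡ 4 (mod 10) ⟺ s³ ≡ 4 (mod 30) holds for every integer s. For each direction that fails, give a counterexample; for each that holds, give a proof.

The forward direction fails; the converse holds.

(→) This fails: take s = 14. Then 14 ≡ 4 (mod 10), but 14³ = 2744 ≡ 14 (mod 30), not 4.

(←) Conversely, the residues r modulo 30 with r³ ≡ 4 (mod 30) are exactly {4}, and each is ≡ 4 (mod 10).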